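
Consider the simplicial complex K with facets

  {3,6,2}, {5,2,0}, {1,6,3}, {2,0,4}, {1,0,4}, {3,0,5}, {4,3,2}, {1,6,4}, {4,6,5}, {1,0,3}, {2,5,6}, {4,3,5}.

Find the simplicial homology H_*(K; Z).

H_0 = Z,  H_1 = Z/2Z,  H_2 = 0.

Order the vertices as 0 < 1 < 2 < 3 < 4 < 5 < 6. Listing each simplex with vertices in this order, K has dimension 2 with simplices:

  0-simplices (7): [0], [1], [2], [3], [4], [5], [6]
  1-simplices (18): [0,1], [0,2], [0,3], [0,4], [0,5], [1,3], [1,4], [1,6], [2,3], [2,4], [2,5], [2,6], [3,4], [3,5], [3,6], [4,5], [4,6], [5,6]
  2-simplices (12): [0,1,3], [0,1,4], [0,2,4], [0,2,5], [0,3,5], [1,3,6], [1,4,6], [2,3,4], [2,3,6], [2,5,6], [3,4,5], [4,5,6]

so the chain groups are C_0 ≅ Z^7, C_1 ≅ Z^18, C_2 ≅ Z^12.

∂_1: C_1 → C_0 is given by ∂[p,q] = [q] − [p].
As a 7×18 matrix over Z this has rank 6, with invariant factors (1,1,1,1,1,1).

∂_2: C_2 → C_1 sends each 2-simplex [p,q,r] to [q,r] − [p,r] + [p,q]. For instance
  ∂[0,1,3] = [1,3] − [0,3] + [0,1],
  ∂[1,4,6] = [4,6] − [1,6] + [1,4].
The resulting 18×12 matrix has rank 12, and its Smith normal form has invariant factors (1,1,1,1,1,1,1,1,1,1,1,2).

Reading off H_k = ker ∂_k / im ∂_{k+1}:

  H_0: rank C_0 − rank ∂_1 = 7 − 6 = 1, and the invariant factors of ∂_1 are all 1, so H_0 ≅ Z.
  H_1: rank ker ∂_1 − rank ∂_2 = (18 − 6) − 12 = 0, and ∂_2 has invariant factor 2 > 1, so H_1 ≅ Z/2Z.
  H_2: rank ker ∂_2 − rank ∂_3 = (12 − 12) − 0 = 0, and there is no ∂_3, so H_2 ≅ 0.

As a check, the Euler characteristic is 7 − 18 + 12 = 1, which agrees with 1 − 0 + 0 = 1.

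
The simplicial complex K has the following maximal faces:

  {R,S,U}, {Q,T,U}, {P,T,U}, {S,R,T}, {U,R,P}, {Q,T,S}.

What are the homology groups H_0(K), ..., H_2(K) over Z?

Fix the vertex order P < Q < R < S < T < U and write every simplex with vertices in increasing order. Then dim K = 2 and the simplices of K are:

  0-simplices (6): P, Q, R, S, T, U
  1-simplices (12): PR, PT, PU, QS, QT, QU, RS, RT, RU, ST, SU, TU
  2-simplices (6): PRU, PTU, QST, QTU, RST, RSU

so the chain groups are C_0 ≅ Z^6, C_1 ≅ Z^12, C_2 ≅ Z^6.

The boundary map ∂_1: C_1 → C_0 sends each edge [p,q] (with p < q) to q − p. For instance
  ∂RS = S − R.
The 6×12 boundary matrix has rank 5 and Smith normal form diag(1,1,1,1,1).

Boundary ∂_2: C_2 → C_1 maps a triangle to the signed sum of its edges. For instance
  ∂PRU = RU − PU + PR,
  ∂PTU = TU − PU + PT.
The resulting 12×6 matrix has rank 6, and its Smith normal form has invariant factors (1,1,1,1,1,1).

Computing H_k = (kernel of ∂_k) / (image of ∂_{k+1}):

  H_0: rank C_0 − rank ∂_1 = 6 − 5 = 1, and the invariant factors of ∂_1 are all 1, so H_0 = Z.
  H_1: rank ker ∂_1 − rank ∂_2 = (12 − 5) − 6 = 1, and the invariant factors of ∂_2 are all 1, so H_1 = Z.
  H_2: rank ker ∂_2 − rank ∂_3 = (6 − 6) − 0 = 0, and there is no ∂_3, so H_2 = 0.

H_0 = Z,  H_1 = Z,  H_2 = 0.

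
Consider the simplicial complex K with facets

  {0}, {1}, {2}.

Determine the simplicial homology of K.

K has 3 vertices.
rank ∂_0 = 0, rank ∂_1 = 0 ⇒ b_0 = 3 − 0 − 0 = 3. So H_0 ≅ Z^3.

H_0 = Z^3.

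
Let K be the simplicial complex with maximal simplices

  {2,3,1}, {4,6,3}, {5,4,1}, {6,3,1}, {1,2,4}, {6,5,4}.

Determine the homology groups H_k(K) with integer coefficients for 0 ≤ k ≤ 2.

Take the total order 1 < 2 < 3 < 4 < 5 < 6 on the vertex set. Then K (dimension 2) consists of the simplices:

  0-simplices (6): [1], [2], [3], [4], [5], [6]
  1-simplices (12): [1,2], [1,3], [1,4], [1,5], [1,6], [2,3], [2,4], [3,4], [3,6], [4,5], [4,6], [5,6]
  2-simplices (6): [1,2,3], [1,2,4], [1,3,6], [1,4,5], [3,4,6], [4,5,6]

giving chain groups C_0 ≅ Z^6, C_1 ≅ Z^12, C_2 ≅ Z^6.

Boundary ∂_1: C_1 → C_0 maps an edge to its endpoints' difference, ∂[p,q] = q − p. For instance
  ∂[4,6] = [6] − [4].
The 6×12 boundary matrix has rank 5 and Smith normal form diag(1,1,1,1,1).

The boundary map ∂_2: C_2 → C_1 maps a triangle to the signed sum of its edges. For instance
  ∂[1,3,6] = [3,6] − [1,6] + [1,3],
  ∂[1,2,3] = [2,3] − [1,3] + [1,2].
The 12×6 boundary matrix has rank 6 and Smith normal form diag(1,1,1,1,1,1).

Reading off H_k = ker ∂_k / im ∂_{k+1}:

  H_0: rank C_0 − rank ∂_1 = 6 − 5 = 1, and the invariant factors of ∂_1 are all 1, so H_0 = Z.
  H_1: rank ker ∂_1 − rank ∂_2 = (12 − 5) − 6 = 1, and the invariant factors of ∂_2 are all 1, so H_1 = Z.
  H_2: rank ker ∂_2 − rank ∂_3 = (6 − 6) − 0 = 0, and there is no ∂_3, so H_2 = 0.

H_0 = Z,  H_1 = Z,  H_2 = 0.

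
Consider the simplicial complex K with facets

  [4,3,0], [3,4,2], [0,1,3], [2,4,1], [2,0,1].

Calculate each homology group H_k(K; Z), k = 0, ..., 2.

Take the total order 0 < 1 < 2 < 3 < 4 on the vertex set. Then K (dimension 2) consists of the simplices:

  0-simplices (5): [0], [1], [2], [3], [4]
  1-simplices (10): [0,1], [0,2], [0,3], [0,4], [1,2], [1,3], [1,4], [2,3], [2,4], [3,4]
  2-simplices (5): [0,1,2], [0,1,3], [0,3,4], [1,2,4], [2,3,4]

giving chain groups C_0 ≅ Z^5, C_1 ≅ Z^10, C_2 ≅ Z^5.

∂_1: C_1 → C_0 maps an edge to its endpoints' difference, ∂[p,q] = q − p. For instance
  ∂[0,1] = [1] − [0].
The resulting 5×10 matrix has rank 4, and its Smith normal form has invariant factors (1,1,1,1).

∂_2: C_2 → C_1 acts by ∂[p,q,r] = [q,r] − [p,r] + [p,q]. For instance
  ∂[1,2,4] = [2,4] − [1,4] + [1,2],
  ∂[0,1,3] = [1,3] − [0,3] + [0,1].
The 10×5 boundary matrix has rank 5 and Smith normal form diag(1,1,1,1,1).

Reading off H_k = ker ∂_k / im ∂_{k+1}:

  H_0: rank C_0 − rank ∂_1 = 5 − 4 = 1, and the invariant factors of ∂_1 are all 1, so H_0 ≅ Z.
  H_1: rank ker ∂_1 − rank ∂_2 = (10 − 4) − 5 = 1, and the invariant factors of ∂_2 are all 1, so H_1 ≅ Z.
  H_2: rank ker ∂_2 − rank ∂_3 = (5 − 5) − 0 = 0, and there is no ∂_3, so H_2 ≅ 0.

H_0 ≅ Z,  H_1 ≅ Z,  H_2 = 0.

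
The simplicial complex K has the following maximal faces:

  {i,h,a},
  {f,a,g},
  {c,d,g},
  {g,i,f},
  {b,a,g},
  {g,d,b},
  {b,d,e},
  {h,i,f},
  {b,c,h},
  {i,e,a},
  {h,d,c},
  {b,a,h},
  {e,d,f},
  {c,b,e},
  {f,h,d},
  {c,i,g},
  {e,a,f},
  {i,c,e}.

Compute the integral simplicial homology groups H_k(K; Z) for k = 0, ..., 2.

H_0 ≅ Z,  H_1 ≅ Z ⊕ Z/2,  H_2 = 0.

Order the vertices as a < b < c < d < e < f < g < h < i. Listing each simplex with vertices in this order, K has dimension 2 with simplices:

  0-simplices (9): a, b, c, d, e, f, g, h, i
  1-simplices (27): ab, ae, af, ag, ah, ai, bc, bd, be, bg, bh, cd, ce, cg, ch, ci, de, df, dg, dh, ef, ei, fg, fh, fi, gi, hi
  2-simplices (18): abg, abh, aef, aei, afg, ahi, bce, bch, bde, bdg, cdg, cdh, cei, cgi, def, dfh, fgi, fhi

giving chain groups C_0 ≅ Z^9, C_1 ≅ Z^27, C_2 ≅ Z^18.

Boundary ∂_1: C_1 → C_0 sends each edge [p,q] (with p < q) to q − p. For instance
  ∂be = e − b.
The 9×27 boundary matrix has rank 8 and Smith normal form diag(1,1,1,1,1,1,1,1).

The boundary map ∂_2: C_2 → C_1 acts by ∂[p,q,r] = [q,r] − [p,r] + [p,q]. For instance
  ∂abg = bg − ag + ab,
  ∂bce = ce − be + bc.
This gives a 27×18 integer matrix of rank 18; reducing to Smith normal form yields diagonal entries (1,1,1,1,1,1,1,1,1,1,1,1,1,1,1,1,1,2).

From H_k ≅ ker(∂_k) / im(∂_{k+1}) we obtain:

  H_0: rank C_0 − rank ∂_1 = 9 − 8 = 1, and the invariant factors of ∂_1 are all 1, so H_0 ≅ Z.
  H_1: rank ker ∂_1 − rank ∂_2 = (27 − 8) − 18 = 1, and ∂_2 has invariant factor 2 > 1, so H_1 ≅ Z ⊕ Z/2.
  H_2: rank ker ∂_2 − rank ∂_3 = (18 − 18) − 0 = 0, and there is no ∂_3, so H_2 ≅ 0.

(K is a triangulation of the Klein bottle.)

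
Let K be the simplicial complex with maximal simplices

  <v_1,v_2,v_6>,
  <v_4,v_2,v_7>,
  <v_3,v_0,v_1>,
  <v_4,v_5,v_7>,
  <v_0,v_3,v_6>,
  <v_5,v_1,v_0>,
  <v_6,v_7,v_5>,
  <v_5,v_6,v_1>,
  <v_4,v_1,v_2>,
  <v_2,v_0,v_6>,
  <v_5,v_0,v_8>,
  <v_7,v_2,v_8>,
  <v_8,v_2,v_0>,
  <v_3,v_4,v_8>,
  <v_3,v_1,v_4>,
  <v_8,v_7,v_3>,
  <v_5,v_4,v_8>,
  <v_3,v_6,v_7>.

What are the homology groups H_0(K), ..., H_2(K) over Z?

H_0 = Z,  H_1 = Z ⊕ Z/2,  H_2 = 0.

K has 9 vertices, 27 edges, 18 triangles.
rank ∂_0 = 0, rank ∂_1 = 8 ⇒ b_0 = 9 − 0 − 8 = 1; all invariant factors of ∂_1 are 1 so no torsion. So H_0 = Z.
rank ∂_1 = 8, rank ∂_2 = 18 ⇒ b_1 = 27 − 8 − 18 = 1; ∂_2 has invariant factor(s) [2] giving torsion. So H_1 = Z ⊕ Z/2.
rank ∂_2 = 18, rank ∂_3 = 0 ⇒ b_2 = 18 − 18 − 0 = 0. So H_2 = 0.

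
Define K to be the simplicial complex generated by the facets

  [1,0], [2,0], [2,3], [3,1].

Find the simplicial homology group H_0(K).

H_0 ≅ Z.

Fix the vertex order 0 < 1 < 2 < 3 and write every simplex with vertices in increasing order. Then dim K = 1 and the simplices of K are:

  0-simplices (4): [0], [1], [2], [3]
  1-simplices (4): [0,1], [0,2], [1,3], [2,3]

Hence C_0 ≅ Z^4, C_1 ≅ Z^4.

∂_1: C_1 → C_0 sends each edge [p,q] (with p < q) to q − p. For instance
  ∂[0,2] = [2] − [0].
As a 4×4 matrix over Z this has rank 3, with invariant factors (1,1,1).

Computing H_k = (kernel of ∂_k) / (image of ∂_{k+1}):

  H_0: rank C_0 − rank ∂_1 = 4 − 3 = 1, and the invariant factors of ∂_1 are all 1, so H_0 ≅ Z.

(K is a triangulation of the circle S^1.)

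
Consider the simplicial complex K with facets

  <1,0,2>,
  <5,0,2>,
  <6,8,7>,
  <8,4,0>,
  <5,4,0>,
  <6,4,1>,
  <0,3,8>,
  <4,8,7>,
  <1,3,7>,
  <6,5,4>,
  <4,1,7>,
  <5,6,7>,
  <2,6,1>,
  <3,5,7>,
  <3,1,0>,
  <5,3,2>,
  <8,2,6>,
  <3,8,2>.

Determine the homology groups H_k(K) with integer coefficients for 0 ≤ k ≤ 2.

H_0 ≅ Z,  H_1 ≅ Z ⊕ Z/2Z,  H_2 = 0.

Order the vertices as 0 < 1 < 2 < 3 < 4 < 5 < 6 < 7 < 8. Listing each simplex with vertices in this order, K has dimension 2 with simplices:

  0-simplices (9): [0], [1], [2], [3], [4], [5], [6], [7], [8]
  1-simplices (27): (27 of them)
  2-simplices (18): [0,1,2], [0,1,3], [0,2,5], [0,3,8], [0,4,5], [0,4,8], [1,2,6], [1,3,7], [1,4,6], [1,4,7], [2,3,5], [2,3,8], [2,6,8], [3,5,7], [4,5,6], [4,7,8], [5,6,7], [6,7,8]

Hence C_0 ≅ Z^9, C_1 ≅ Z^27, C_2 ≅ Z^18.

The boundary map ∂_1: C_1 → C_0 sends each edge [p,q] (with p < q) to q − p. For instance
  ∂[1,4] = [4] − [1].
The 9×27 boundary matrix has rank 8 and Smith normal form diag(1,1,1,1,1,1,1,1).

The boundary map ∂_2: C_2 → C_1 sends each 2-simplex [p,q,r] to [q,r] − [p,r] + [p,q]. For instance
  ∂[4,7,8] = [7,8] − [4,8] + [4,7],
  ∂[5,6,7] = [6,7] − [5,7] + [5,6].
This gives a 27×18 integer matrix of rank 18; reducing to Smith normal form yields diagonal entries (1,1,1,1,1,1,1,1,1,1,1,1,1,1,1,1,1,2).

From H_k ≅ ker(∂_k) / im(∂_{k+1}) we obtain:

  H_0: rank C_0 − rank ∂_1 = 9 − 8 = 1, and the invariant factors of ∂_1 are all 1, so H_0 = Z.
  H_1: rank ker ∂_1 − rank ∂_2 = (27 − 8) − 18 = 1, and ∂_2 has invariant factor 2 > 1, so H_1 = Z ⊕ Z/2Z.
  H_2: rank ker ∂_2 − rank ∂_3 = (18 − 18) − 0 = 0, and there is no ∂_3, so H_2 = 0.

(K is a triangulation of the Klein bottle.)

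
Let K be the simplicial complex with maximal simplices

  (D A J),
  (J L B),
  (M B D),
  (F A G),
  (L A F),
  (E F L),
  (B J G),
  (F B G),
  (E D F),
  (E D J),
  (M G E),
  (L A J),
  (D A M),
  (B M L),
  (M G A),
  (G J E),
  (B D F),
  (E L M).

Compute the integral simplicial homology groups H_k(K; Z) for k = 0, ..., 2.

Take the total order A < B < D < E < F < G < J < L < M on the vertex set. Then K (dimension 2) consists of the simplices:

  0-simplices (9): A, B, D, E, F, G, J, L, M
  1-simplices (27): AD, AF, AG, AJ, AL, AM, BD, BF, BG, BJ, BL, BM, DE, DF, DJ, DM, EF, EG, EJ, EL, EM, FG, FL, GJ, GM, JL, LM
  2-simplices (18): ADJ, ADM, AFG, AFL, AGM, AJL, BDF, BDM, BFG, BGJ, BJL, BLM, DEF, DEJ, EFL, EGJ, EGM, ELM

Hence C_0 ≅ Z^9, C_1 ≅ Z^27, C_2 ≅ Z^18.

Boundary ∂_1: C_1 → C_0 sends each edge [p,q] (with p < q) to q − p. For instance
  ∂AJ = J − A.
This gives a 9×27 integer matrix of rank 8; reducing to Smith normal form yields diagonal entries (1,1,1,1,1,1,1,1).

Boundary ∂_2: C_2 → C_1 maps a triangle to the signed sum of its edges. For instance
  ∂DEF = EF − DF + DE,
  ∂BFG = FG − BG + BF.
As a 27×18 matrix over Z this has rank 17, with invariant factors (1,1,1,1,1,1,1,1,1,1,1,1,1,1,1,1,1).

Computing H_k = (kernel of ∂_k) / (image of ∂_{k+1}):

  H_0: rank C_0 − rank ∂_1 = 9 − 8 = 1, and the invariant factors of ∂_1 are all 1, so H_0 = Z.
  H_1: rank ker ∂_1 − rank ∂_2 = (27 − 8) − 17 = 2, and the invariant factors of ∂_2 are all 1, so H_1 = Z^2.
  H_2: rank ker ∂_2 − rank ∂_3 = (18 − 17) − 0 = 1, and there is no ∂_3, so H_2 = Z.

H_0 = Z,  H_1 = Z^2,  H_2 = Z.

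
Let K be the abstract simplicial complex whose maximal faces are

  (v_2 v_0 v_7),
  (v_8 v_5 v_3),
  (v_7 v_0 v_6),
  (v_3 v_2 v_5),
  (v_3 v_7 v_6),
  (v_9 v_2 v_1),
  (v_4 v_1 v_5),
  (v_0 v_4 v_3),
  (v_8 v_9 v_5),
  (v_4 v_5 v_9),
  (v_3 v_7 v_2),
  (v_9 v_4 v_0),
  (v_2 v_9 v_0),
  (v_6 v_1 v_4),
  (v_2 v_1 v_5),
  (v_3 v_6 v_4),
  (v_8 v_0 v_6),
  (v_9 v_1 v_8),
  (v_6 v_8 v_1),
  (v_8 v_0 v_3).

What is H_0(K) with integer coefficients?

H_0 ≅ Z.

We work with the vertex ordering v_0 < v_1 < v_2 < v_3 < v_4 < v_5 < v_6 < v_7 < v_8 < v_9. The simplices of K, each written with vertices in increasing order, are:

  0-simplices (10): [v_0], [v_1], [v_2], [v_3], [v_4], [v_5], [v_6], [v_7], [v_8], [v_9]
  1-simplices (30): (30 of them)
  2-simplices (20): (20 of them)

Hence C_0 ≅ Z^10, C_1 ≅ Z^30, C_2 ≅ Z^20.

∂_1: C_1 → C_0 sends each edge [p,q] (with p < q) to q − p. For instance
  ∂[v_5,v_9] = [v_9] − [v_5].
As a 10×30 matrix over Z this has rank 9, with invariant factors (1,1,1,1,1,1,1,1,1).

The boundary map ∂_2: C_2 → C_1 acts by ∂[p,q,r] = [q,r] − [p,r] + [p,q]. For instance
  ∂[v_0,v_2,v_9] = [v_2,v_9] − [v_0,v_9] + [v_0,v_2],
  ∂[v_1,v_6,v_8] = [v_6,v_8] − [v_1,v_8] + [v_1,v_6].
This gives a 30×20 integer matrix of rank 20; reducing to Smith normal form yields diagonal entries (1,1,1,1,1,1,1,1,1,1,1,1,1,1,1,1,1,1,1,2).

Now H_k = ker ∂_k / im ∂_{k+1}, so:

  H_0: rank C_0 − rank ∂_1 = 10 − 9 = 1, and the invariant factors of ∂_1 are all 1, so H_0 = Z.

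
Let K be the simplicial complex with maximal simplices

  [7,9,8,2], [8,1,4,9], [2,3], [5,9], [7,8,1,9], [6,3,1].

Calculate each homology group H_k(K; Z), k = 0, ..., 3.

We work with the vertex ordering 1 < 2 < 3 < 4 < 5 < 6 < 7 < 8 < 9. The simplices of K, each written with vertices in increasing order, are:

  0-simplices (9): [1], [2], [3], [4], [5], [6], [7], [8], [9]
  1-simplices (17): [1,3], [1,4], [1,6], [1,7], [1,8], [1,9], [2,3], [2,7], [2,8], [2,9], [3,6], [4,8], [4,9], [5,9], [7,8], [7,9], [8,9]
  2-simplices (11): [1,3,6], [1,4,8], [1,4,9], [1,7,8], [1,7,9], [1,8,9], [2,7,8], [2,7,9], [2,8,9], [4,8,9], [7,8,9]
  3-simplices (3): [1,4,8,9], [1,7,8,9], [2,7,8,9]

giving chain groups C_0 ≅ Z^9, C_1 ≅ Z^17, C_2 ≅ Z^11, C_3 ≅ Z^3.

Boundary ∂_1: C_1 → C_0 maps an edge to its endpoints' difference, ∂[p,q] = q − p.
The 9×17 boundary matrix has rank 8 and Smith normal form diag(1,1,1,1,1,1,1,1).

The boundary map ∂_2: C_2 → C_1 acts by ∂[p,q,r] = [q,r] − [p,r] + [p,q]. For instance
  ∂[4,8,9] = [8,9] − [4,9] + [4,8],
  ∂[2,7,9] = [7,9] − [2,9] + [2,7].
The resulting 17×11 matrix has rank 8, and its Smith normal form has invariant factors (1,1,1,1,1,1,1,1).

Boundary ∂_3: C_3 → C_2 sends each 3-simplex σ to the alternating sum Σ_i (−1)^i (σ with its i-th vertex removed). For instance
  ∂[1,7,8,9] = [7,8,9] − [1,8,9] + [1,7,9] − [1,7,8],
  ∂[2,7,8,9] = [7,8,9] − [2,8,9] + [2,7,9] − [2,7,8].
This gives a 11×3 integer matrix of rank 3; reducing to Smith normal form yields diagonal entries (1,1,1).

From H_k ≅ ker(∂_k) / im(∂_{k+1}) we obtain:

  H_0: rank C_0 − rank ∂_1 = 9 − 8 = 1, and the invariant factors of ∂_1 are all 1, so H_0 ≅ Z.
  H_1: rank ker ∂_1 − rank ∂_2 = (17 − 8) − 8 = 1, and the invariant factors of ∂_2 are all 1, so H_1 ≅ Z.
  H_2: rank ker ∂_2 − rank ∂_3 = (11 − 8) − 3 = 0, and the invariant factors of ∂_3 are all 1, so H_2 ≅ 0.
  H_3: rank ker ∂_3 − rank ∂_4 = (3 − 3) − 0 = 0, and there is no ∂_4, so H_3 ≅ 0.

As a check, the Euler characteristic is 9 − 17 + 11 − 3 = 0, which agrees with 1 − 1 + 0 − 0 = 0.

H_0 = Z,  H_1 = Z,  H_2 = 0,  H_3 = 0.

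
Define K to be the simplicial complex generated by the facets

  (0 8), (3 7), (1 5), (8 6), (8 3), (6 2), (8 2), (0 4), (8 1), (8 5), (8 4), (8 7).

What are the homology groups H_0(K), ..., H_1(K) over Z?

Order the vertices as 0 < 1 < 2 < 3 < 4 < 5 < 6 < 7 < 8. Listing each simplex with vertices in this order, K has dimension 1 with simplices:

  0-simplices (9): [0], [1], [2], [3], [4], [5], [6], [7], [8]
  1-simplices (12): [0,4], [0,8], [1,5], [1,8], [2,6], [2,8], [3,7], [3,8], [4,8], [5,8], [6,8], [7,8]

Hence C_0 ≅ Z^9, C_1 ≅ Z^12.

∂_1: C_1 → C_0 maps an edge to its endpoints' difference, ∂[p,q] = q − p. For instance
  ∂[6,8] = [8] − [6].
The 9×12 boundary matrix has rank 8 and Smith normal form diag(1,1,1,1,1,1,1,1).

From H_k ≅ ker(∂_k) / im(∂_{k+1}) we obtain:

  H_0: rank C_0 − rank ∂_1 = 9 − 8 = 1, and the invariant factors of ∂_1 are all 1, so H_0 = Z.
  H_1: rank ker ∂_1 − rank ∂_2 = (12 − 8) − 0 = 4, and there is no ∂_2, so H_1 = Z^4.

As a check, the Euler characteristic is 9 − 12 = -3, which agrees with 1 − 4 = -3.

H_0 = Z,  H_1 = Z^4.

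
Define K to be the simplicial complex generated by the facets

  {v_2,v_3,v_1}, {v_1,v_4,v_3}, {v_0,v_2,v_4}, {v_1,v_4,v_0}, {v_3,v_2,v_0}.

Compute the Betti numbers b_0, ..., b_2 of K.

b_0 = 1, b_1 = 1, b_2 = 0.

Order the vertices as v_0 < v_1 < v_2 < v_3 < v_4. Listing each simplex with vertices in this order, K has dimension 2 with simplices:

  0-simplices (5): [v_0], [v_1], [v_2], [v_3], [v_4]
  1-simplices (10): [v_0,v_1], [v_0,v_2], [v_0,v_3], [v_0,v_4], [v_1,v_2], [v_1,v_3], [v_1,v_4], [v_2,v_3], [v_2,v_4], [v_3,v_4]
  2-simplices (5): [v_0,v_1,v_4], [v_0,v_2,v_3], [v_0,v_2,v_4], [v_1,v_2,v_3], [v_1,v_3,v_4]

so the chain groups are C_0 ≅ Z^5, C_1 ≅ Z^10, C_2 ≅ Z^5.

Boundary ∂_1: C_1 → C_0 is given by ∂[p,q] = [q] − [p]. For instance
  ∂[v_2,v_4] = [v_4] − [v_2].
As a 5×10 matrix over Z this has rank 4, with invariant factors (1,1,1,1).

The boundary map ∂_2: C_2 → C_1 sends each 2-simplex [p,q,r] to [q,r] − [p,r] + [p,q]. For instance
  ∂[v_0,v_2,v_3] = [v_2,v_3] − [v_0,v_3] + [v_0,v_2],
  ∂[v_0,v_2,v_4] = [v_2,v_4] − [v_0,v_4] + [v_0,v_2].
The resulting 10×5 matrix has rank 5, and its Smith normal form has invariant factors (1,1,1,1,1).

From H_k ≅ ker(∂_k) / im(∂_{k+1}) we obtain:

  H_0: rank C_0 − rank ∂_1 = 5 − 4 = 1, and the invariant factors of ∂_1 are all 1, so H_0 = Z.
  H_1: rank ker ∂_1 − rank ∂_2 = (10 − 4) − 5 = 1, and the invariant factors of ∂_2 are all 1, so H_1 = Z.
  H_2: rank ker ∂_2 − rank ∂_3 = (5 − 5) − 0 = 0, and there is no ∂_3, so H_2 = 0.

(K is a triangulation of the Möbius band.)

Hence the Betti numbers are b_0 = 1, b_1 = 1, b_2 = 0.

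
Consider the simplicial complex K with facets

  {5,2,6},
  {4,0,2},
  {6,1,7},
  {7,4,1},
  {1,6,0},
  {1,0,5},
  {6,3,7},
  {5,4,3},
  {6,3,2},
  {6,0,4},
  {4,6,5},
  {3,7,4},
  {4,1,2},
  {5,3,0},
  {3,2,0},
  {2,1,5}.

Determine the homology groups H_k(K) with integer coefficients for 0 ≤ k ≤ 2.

H_0 ≅ Z,  H_1 ≅ Z^2,  H_2 ≅ Z.

Take the total order 0 < 1 < 2 < 3 < 4 < 5 < 6 < 7 on the vertex set. Then K (dimension 2) consists of the simplices:

  0-simplices (8): [0], [1], [2], [3], [4], [5], [6], [7]
  1-simplices (24): (24 of them)
  2-simplices (16): [0,1,5], [0,1,6], [0,2,3], [0,2,4], [0,3,5], [0,4,6], [1,2,4], [1,2,5], [1,4,7], [1,6,7], [2,3,6], [2,5,6], [3,4,5], [3,4,7], [3,6,7], [4,5,6]

Hence C_0 ≅ Z^8, C_1 ≅ Z^24, C_2 ≅ Z^16.

∂_1: C_1 → C_0 maps an edge to its endpoints' difference, ∂[p,q] = q − p.
The 8×24 boundary matrix has rank 7 and Smith normal form diag(1,1,1,1,1,1,1).

∂_2: C_2 → C_1 acts by ∂[p,q,r] = [q,r] − [p,r] + [p,q]. For instance
  ∂[4,5,6] = [5,6] − [4,6] + [4,5],
  ∂[0,3,5] = [3,5] − [0,5] + [0,3].
As a 24×16 matrix over Z this has rank 15, with invariant factors (1,1,1,1,1,1,1,1,1,1,1,1,1,1,1).

Computing H_k = (kernel of ∂_k) / (image of ∂_{k+1}):

  H_0: rank C_0 − rank ∂_1 = 8 − 7 = 1, and the invariant factors of ∂_1 are all 1, so H_0 = Z.
  H_1: rank ker ∂_1 − rank ∂_2 = (24 − 7) − 15 = 2, and the invariant factors of ∂_2 are all 1, so H_1 = Z^2.
  H_2: rank ker ∂_2 − rank ∂_3 = (16 − 15) − 0 = 1, and there is no ∂_3, so H_2 = Z.

(K is a triangulation of the torus T^2.)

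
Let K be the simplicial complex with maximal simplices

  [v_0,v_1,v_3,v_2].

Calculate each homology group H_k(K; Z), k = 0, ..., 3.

K has 4 vertices, 6 edges, 4 triangles, 1 3-simplex.
rank ∂_0 = 0, rank ∂_1 = 3 ⇒ b_0 = 4 − 0 − 3 = 1; all invariant factors of ∂_1 are 1 so no torsion. So H_0 ≅ Z.
rank ∂_1 = 3, rank ∂_2 = 3 ⇒ b_1 = 6 − 3 − 3 = 0; all invariant factors of ∂_2 are 1 so no torsion. So H_1 ≅ 0.
rank ∂_2 = 3, rank ∂_3 = 1 ⇒ b_2 = 4 − 3 − 1 = 0; all invariant factors of ∂_3 are 1 so no torsion. So H_2 ≅ 0.
rank ∂_3 = 1, rank ∂_4 = 0 ⇒ b_3 = 1 − 1 − 0 = 0. So H_3 ≅ 0.

H_0 ≅ Z,  H_1 = 0,  H_2 = 0,  H_3 = 0.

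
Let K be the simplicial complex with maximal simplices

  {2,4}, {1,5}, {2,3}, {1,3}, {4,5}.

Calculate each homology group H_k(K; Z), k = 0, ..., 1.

Take the total order 1 < 2 < 3 < 4 < 5 on the vertex set. Then K (dimension 1) consists of the simplices:

  0-simplices (5): [1], [2], [3], [4], [5]
  1-simplices (5): [1,3], [1,5], [2,3], [2,4], [4,5]

Hence C_0 ≅ Z^5, C_1 ≅ Z^5.

Boundary ∂_1: C_1 → C_0 maps an edge to its endpoints' difference, ∂[p,q] = q − p.
This gives a 5×5 integer matrix of rank 4; reducing to Smith normal form yields diagonal entries (1,1,1,1).

Reading off H_k = ker ∂_k / im ∂_{k+1}:

  H_0: rank C_0 − rank ∂_1 = 5 − 4 = 1, and the invariant factors of ∂_1 are all 1, so H_0 ≅ Z.
  H_1: rank ker ∂_1 − rank ∂_2 = (5 − 4) − 0 = 1, and there is no ∂_2, so H_1 ≅ Z.

As a check, the Euler characteristic is 5 − 5 = 0, which agrees with 1 − 1 = 0.

H_0 ≅ Z,  H_1 ≅ Z.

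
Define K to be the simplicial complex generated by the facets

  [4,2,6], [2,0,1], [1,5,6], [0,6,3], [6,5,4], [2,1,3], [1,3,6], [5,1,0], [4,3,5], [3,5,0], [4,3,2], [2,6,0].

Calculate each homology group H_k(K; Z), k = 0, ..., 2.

H_0 ≅ Z,  H_1 ≅ Z/2,  H_2 = 0.

Fix the vertex order 0 < 1 < 2 < 3 < 4 < 5 < 6 and write every simplex with vertices in increasing order. Then dim K = 2 and the simplices of K are:

  0-simplices (7): [0], [1], [2], [3], [4], [5], [6]
  1-simplices (18): [0,1], [0,2], [0,3], [0,5], [0,6], [1,2], [1,3], [1,5], [1,6], [2,3], [2,4], [2,6], [3,4], [3,5], [3,6], [4,5], [4,6], [5,6]
  2-simplices (12): [0,1,2], [0,1,5], [0,2,6], [0,3,5], [0,3,6], [1,2,3], [1,3,6], [1,5,6], [2,3,4], [2,4,6], [3,4,5], [4,5,6]

giving chain groups C_0 ≅ Z^7, C_1 ≅ Z^18, C_2 ≅ Z^12.

∂_1: C_1 → C_0 sends each edge [p,q] (with p < q) to q − p. For instance
  ∂[1,2] = [2] − [1].
As a 7×18 matrix over Z this has rank 6, with invariant factors (1,1,1,1,1,1).

Boundary ∂_2: C_2 → C_1 acts by ∂[p,q,r] = [q,r] − [p,r] + [p,q]. For instance
  ∂[1,3,6] = [3,6] − [1,6] + [1,3],
  ∂[3,4,5] = [4,5] − [3,5] + [3,4].
The resulting 18×12 matrix has rank 12, and its Smith normal form has invariant factors (1,1,1,1,1,1,1,1,1,1,1,2).

Reading off H_k = ker ∂_k / im ∂_{k+1}:

  H_0: rank C_0 − rank ∂_1 = 7 − 6 = 1, and the invariant factors of ∂_1 are all 1, so H_0 = Z.
  H_1: rank ker ∂_1 − rank ∂_2 = (18 − 6) − 12 = 0, and ∂_2 has invariant factor 2 > 1, so H_1 = Z/2.
  H_2: rank ker ∂_2 − rank ∂_3 = (12 − 12) − 0 = 0, and there is no ∂_3, so H_2 = 0.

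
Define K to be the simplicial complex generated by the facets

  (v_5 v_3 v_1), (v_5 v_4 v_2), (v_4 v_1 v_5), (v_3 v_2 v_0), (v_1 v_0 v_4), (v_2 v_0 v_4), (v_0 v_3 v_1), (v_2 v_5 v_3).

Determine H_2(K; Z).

K has 6 vertices, 12 edges, 8 triangles.
rank ∂_2 = 7, rank ∂_3 = 0 ⇒ b_2 = 8 − 7 − 0 = 1. So H_2 ≅ Z.

H_2 = Z.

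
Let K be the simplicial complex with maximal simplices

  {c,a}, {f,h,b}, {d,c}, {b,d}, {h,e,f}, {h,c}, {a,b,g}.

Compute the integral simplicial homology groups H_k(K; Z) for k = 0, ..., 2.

Order the vertices as a < b < c < d < e < f < g < h. Listing each simplex with vertices in this order, K has dimension 2 with simplices:

  0-simplices (8): a, b, c, d, e, f, g, h
  1-simplices (12): ab, ac, ag, bd, bf, bg, bh, cd, ch, ef, eh, fh
  2-simplices (3): abg, bfh, efh

Hence C_0 ≅ Z^8, C_1 ≅ Z^12, C_2 ≅ Z^3.

The boundary map ∂_1: C_1 → C_0 sends each edge [p,q] (with p < q) to q − p. For instance
  ∂bh = h − b.
The resulting 8×12 matrix has rank 7, and its Smith normal form has invariant factors (1,1,1,1,1,1,1).

The boundary map ∂_2: C_2 → C_1 sends each 2-simplex [p,q,r] to [q,r] − [p,r] + [p,q]. For instance
  ∂efh = fh − eh + ef,
  ∂bfh = fh − bh + bf.
The 12×3 boundary matrix has rank 3 and Smith normal form diag(1,1,1).

Reading off H_k = ker ∂_k / im ∂_{k+1}:

  H_0: rank C_0 − rank ∂_1 = 8 − 7 = 1, and the invariant factors of ∂_1 are all 1, so H_0 ≅ Z.
  H_1: rank ker ∂_1 − rank ∂_2 = (12 − 7) − 3 = 2, and the invariant factors of ∂_2 are all 1, so H_1 ≅ Z^2.
  H_2: rank ker ∂_2 − rank ∂_3 = (3 − 3) − 0 = 0, and there is no ∂_3, so H_2 ≅ 0.

H_0 ≅ Z,  H_1 ≅ Z^2,  H_2 = 0.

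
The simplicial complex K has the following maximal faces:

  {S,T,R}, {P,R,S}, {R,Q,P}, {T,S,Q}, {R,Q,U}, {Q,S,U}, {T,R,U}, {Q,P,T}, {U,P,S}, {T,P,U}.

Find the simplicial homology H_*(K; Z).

Fix the vertex order P < Q < R < S < T < U and write every simplex with vertices in increasing order. Then dim K = 2 and the simplices of K are:

  0-simplices (6): P, Q, R, S, T, U
  1-simplices (15): PQ, PR, PS, PT, PU, QR, QS, QT, QU, RS, RT, RU, ST, SU, TU
  2-simplices (10): PQR, PQT, PRS, PSU, PTU, QRU, QST, QSU, RST, RTU

giving chain groups C_0 ≅ Z^6, C_1 ≅ Z^15, C_2 ≅ Z^10.

Boundary ∂_1: C_1 → C_0 maps an edge to its endpoints' difference, ∂[p,q] = q − p.
The resulting 6×15 matrix has rank 5, and its Smith normal form has invariant factors (1,1,1,1,1).

∂_2: C_2 → C_1 maps a triangle to the signed sum of its edges. For instance
  ∂PQR = QR − PR + PQ,
  ∂QRU = RU − QU + QR.
This gives a 15×10 integer matrix of rank 10; reducing to Smith normal form yields diagonal entries (1,1,1,1,1,1,1,1,1,2).

Computing H_k = (kernel of ∂_k) / (image of ∂_{k+1}):

  H_0: rank C_0 − rank ∂_1 = 6 − 5 = 1, and the invariant factors of ∂_1 are all 1, so H_0 ≅ Z.
  H_1: rank ker ∂_1 − rank ∂_2 = (15 − 5) − 10 = 0, and ∂_2 has invariant factor 2 > 1, so H_1 ≅ Z/2.
  H_2: rank ker ∂_2 − rank ∂_3 = (10 − 10) − 0 = 0, and there is no ∂_3, so H_2 ≅ 0.

(K is a triangulation of the real projective plane RP^2.)

H_0 ≅ Z,  H_1 ≅ Z/2,  H_2 = 0.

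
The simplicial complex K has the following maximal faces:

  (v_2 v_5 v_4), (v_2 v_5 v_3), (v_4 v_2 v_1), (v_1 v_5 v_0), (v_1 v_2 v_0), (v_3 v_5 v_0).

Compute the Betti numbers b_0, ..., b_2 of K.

Order the vertices as v_0 < v_1 < v_2 < v_3 < v_4 < v_5. Listing each simplex with vertices in this order, K has dimension 2 with simplices:

  0-simplices (6): [v_0], [v_1], [v_2], [v_3], [v_4], [v_5]
  1-simplices (12): [v_0,v_1], [v_0,v_2], [v_0,v_3], [v_0,v_5], [v_1,v_2], [v_1,v_4], [v_1,v_5], [v_2,v_3], [v_2,v_4], [v_2,v_5], [v_3,v_5], [v_4,v_5]
  2-simplices (6): [v_0,v_1,v_2], [v_0,v_1,v_5], [v_0,v_3,v_5], [v_1,v_2,v_4], [v_2,v_3,v_5], [v_2,v_4,v_5]

so the chain groups are C_0 ≅ Z^6, C_1 ≅ Z^12, C_2 ≅ Z^6.

The boundary map ∂_1: C_1 → C_0 is given by ∂[p,q] = [q] − [p]. For instance
  ∂[v_3,v_5] = [v_5] − [v_3].
As a 6×12 matrix over Z this has rank 5, with invariant factors (1,1,1,1,1).

The boundary map ∂_2: C_2 → C_1 sends each 2-simplex [p,q,r] to [q,r] − [p,r] + [p,q]. For instance
  ∂[v_1,v_2,v_4] = [v_2,v_4] − [v_1,v_4] + [v_1,v_2],
  ∂[v_2,v_4,v_5] = [v_4,v_5] − [v_2,v_5] + [v_2,v_4].
As a 12×6 matrix over Z this has rank 6, with invariant factors (1,1,1,1,1,1).

From H_k ≅ ker(∂_k) / im(∂_{k+1}) we obtain:

  H_0: rank C_0 − rank ∂_1 = 6 − 5 = 1, and the invariant factors of ∂_1 are all 1, so H_0 = Z.
  H_1: rank ker ∂_1 − rank ∂_2 = (12 − 5) − 6 = 1, and the invariant factors of ∂_2 are all 1, so H_1 = Z.
  H_2: rank ker ∂_2 − rank ∂_3 = (6 − 6) − 0 = 0, and there is no ∂_3, so H_2 = 0.

As a check, the Euler characteristic is 6 − 12 + 6 = 0, which agrees with 1 − 1 + 0 = 0.

Hence the Betti numbers are b_0 = 1, b_1 = 1, b_2 = 0.

b_0 = 1, b_1 = 1, b_2 = 0.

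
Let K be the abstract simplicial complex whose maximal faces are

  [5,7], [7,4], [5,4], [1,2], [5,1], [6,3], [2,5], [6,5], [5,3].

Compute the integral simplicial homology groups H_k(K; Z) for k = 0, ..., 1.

H_0 = Z,  H_1 = Z^3.

Take the total order 1 < 2 < 3 < 4 < 5 < 6 < 7 on the vertex set. Then K (dimension 1) consists of the simplices:

  0-simplices (7): [1], [2], [3], [4], [5], [6], [7]
  1-simplices (9): [1,2], [1,5], [2,5], [3,5], [3,6], [4,5], [4,7], [5,6], [5,7]

so the chain groups are C_0 ≅ Z^7, C_1 ≅ Z^9.

∂_1: C_1 → C_0 is given by ∂[p,q] = [q] − [p]. For instance
  ∂[1,2] = [2] − [1].
This gives a 7×9 integer matrix of rank 6; reducing to Smith normal form yields diagonal entries (1,1,1,1,1,1).

Computing H_k = (kernel of ∂_k) / (image of ∂_{k+1}):

  H_0: rank C_0 − rank ∂_1 = 7 − 6 = 1, and the invariant factors of ∂_1 are all 1, so H_0 ≅ Z.
  H_1: rank ker ∂_1 − rank ∂_2 = (9 − 6) − 0 = 3, and there is no ∂_2, so H_1 ≅ Z^3.

As a check, the Euler characteristic is 7 − 9 = -2, which agrees with 1 − 3 = -2.
(K is a triangulation of a wedge of 3 circles.)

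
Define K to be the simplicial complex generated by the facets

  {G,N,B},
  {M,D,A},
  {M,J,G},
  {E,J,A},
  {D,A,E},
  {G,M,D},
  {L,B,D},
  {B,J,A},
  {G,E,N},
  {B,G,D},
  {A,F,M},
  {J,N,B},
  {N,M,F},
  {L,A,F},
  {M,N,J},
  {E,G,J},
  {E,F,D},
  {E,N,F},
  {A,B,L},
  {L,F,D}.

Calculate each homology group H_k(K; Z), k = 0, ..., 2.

Order the vertices as A < B < D < E < F < G < J < L < M < N. Listing each simplex with vertices in this order, K has dimension 2 with simplices:

  0-simplices (10): A, B, D, E, F, G, J, L, M, N
  1-simplices (30): AB, AD, AE, AF, AJ, AL, AM, BD, BG, BJ, BL, BN, DE, DF, DG, DL, DM, EF, EG, EJ, EN, FL, FM, FN, GJ, GM, GN, JM, JN, MN
  2-simplices (20): ABJ, ABL, ADE, ADM, AEJ, AFL, AFM, BDG, BDL, BGN, BJN, DEF, DFL, DGM, EFN, EGJ, EGN, FMN, GJM, JMN

Hence C_0 ≅ Z^10, C_1 ≅ Z^30, C_2 ≅ Z^20.

∂_1: C_1 → C_0 sends each edge [p,q] (with p < q) to q − p. For instance
  ∂GM = M − G.
The 10×30 boundary matrix has rank 9 and Smith normal form diag(1,1,1,1,1,1,1,1,1).

Boundary ∂_2: C_2 → C_1 sends each 2-simplex [p,q,r] to [q,r] − [p,r] + [p,q]. For instance
  ∂DGM = GM − DM + DG,
  ∂GJM = JM − GM + GJ.
The 30×20 boundary matrix has rank 20 and Smith normal form diag(1,1,1,1,1,1,1,1,1,1,1,1,1,1,1,1,1,1,1,2).

From H_k ≅ ker(∂_k) / im(∂_{k+1}) we obtain:

  H_0: rank C_0 − rank ∂_1 = 10 − 9 = 1, and the invariant factors of ∂_1 are all 1, so H_0 = Z.
  H_1: rank ker ∂_1 − rank ∂_2 = (30 − 9) − 20 = 1, and ∂_2 has invariant factor 2 > 1, so H_1 = Z × Z/2.
  H_2: rank ker ∂_2 − rank ∂_3 = (20 − 20) − 0 = 0, and there is no ∂_3, so H_2 = 0.

(K is a triangulation of the Klein bottle.)

H_0 = Z,  H_1 = Z × Z/2,  H_2 = 0.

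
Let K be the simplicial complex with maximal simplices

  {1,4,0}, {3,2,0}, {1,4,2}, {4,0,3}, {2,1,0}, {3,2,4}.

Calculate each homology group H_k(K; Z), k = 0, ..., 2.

H_0 = Z,  H_1 = 0,  H_2 = Z.

Fix the vertex order 0 < 1 < 2 < 3 < 4 and write every simplex with vertices in increasing order. Then dim K = 2 and the simplices of K are:

  0-simplices (5): [0], [1], [2], [3], [4]
  1-simplices (9): [0,1], [0,2], [0,3], [0,4], [1,2], [1,4], [2,3], [2,4], [3,4]
  2-simplices (6): [0,1,2], [0,1,4], [0,2,3], [0,3,4], [1,2,4], [2,3,4]

so the chain groups are C_0 ≅ Z^5, C_1 ≅ Z^9, C_2 ≅ Z^6.

Boundary ∂_1: C_1 → C_0 sends each edge [p,q] (with p < q) to q − p.
This gives a 5×9 integer matrix of rank 4; reducing to Smith normal form yields diagonal entries (1,1,1,1).

Boundary ∂_2: C_2 → C_1 acts by ∂[p,q,r] = [q,r] − [p,r] + [p,q]. For instance
  ∂[1,2,4] = [2,4] − [1,4] + [1,2],
  ∂[0,1,4] = [1,4] − [0,4] + [0,1].
As a 9×6 matrix over Z this has rank 5, with invariant factors (1,1,1,1,1).

Now H_k = ker ∂_k / im ∂_{k+1}, so:

  H_0: rank C_0 − rank ∂_1 = 5 − 4 = 1, and the invariant factors of ∂_1 are all 1, so H_0 ≅ Z.
  H_1: rank ker ∂_1 − rank ∂_2 = (9 − 4) − 5 = 0, and the invariant factors of ∂_2 are all 1, so H_1 ≅ 0.
  H_2: rank ker ∂_2 − rank ∂_3 = (6 − 5) − 0 = 1, and there is no ∂_3, so H_2 ≅ Z.

(K is a triangulation of the 2-sphere S^2.)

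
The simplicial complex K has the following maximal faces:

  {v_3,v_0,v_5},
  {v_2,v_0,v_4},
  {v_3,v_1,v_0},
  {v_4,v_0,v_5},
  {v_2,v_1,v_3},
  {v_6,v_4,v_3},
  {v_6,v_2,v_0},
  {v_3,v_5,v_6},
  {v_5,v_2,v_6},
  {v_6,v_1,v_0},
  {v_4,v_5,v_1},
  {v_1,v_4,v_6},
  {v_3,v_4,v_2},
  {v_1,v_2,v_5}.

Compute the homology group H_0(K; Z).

H_0 ≅ Z.

Take the total order v_0 < v_1 < v_2 < v_3 < v_4 < v_5 < v_6 on the vertex set. Then K (dimension 2) consists of the simplices:

  0-simplices (7): [v_0], [v_1], [v_2], [v_3], [v_4], [v_5], [v_6]
  1-simplices (21): (21 of them)
  2-simplices (14): (14 of them)

giving chain groups C_0 ≅ Z^7, C_1 ≅ Z^21, C_2 ≅ Z^14.

Boundary ∂_1: C_1 → C_0 sends each edge [p,q] (with p < q) to q − p.
This gives a 7×21 integer matrix of rank 6; reducing to Smith normal form yields diagonal entries (1,1,1,1,1,1).

Boundary ∂_2: C_2 → C_1 acts by ∂[p,q,r] = [q,r] − [p,r] + [p,q]. For instance
  ∂[v_1,v_2,v_5] = [v_2,v_5] − [v_1,v_5] + [v_1,v_2],
  ∂[v_1,v_4,v_6] = [v_4,v_6] − [v_1,v_6] + [v_1,v_4].
The 21×14 boundary matrix has rank 13 and Smith normal form diag(1,1,1,1,1,1,1,1,1,1,1,1,1).

Reading off H_k = ker ∂_k / im ∂_{k+1}:

  H_0: rank C_0 − rank ∂_1 = 7 − 6 = 1, and the invariant factors of ∂_1 are all 1, so H_0 ≅ Z.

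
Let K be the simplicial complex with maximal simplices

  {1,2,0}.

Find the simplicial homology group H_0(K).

Take the total order 0 < 1 < 2 on the vertex set. Then K (dimension 2) consists of the simplices:

  0-simplices (3): [0], [1], [2]
  1-simplices (3): [0,1], [0,2], [1,2]
  2-simplices (1): [0,1,2]

giving chain groups C_0 ≅ Z^3, C_1 ≅ Z^3, C_2 ≅ Z^1.

Boundary ∂_1: C_1 → C_0 sends each edge [p,q] (with p < q) to q − p.
The resulting 3×3 matrix has rank 2, and its Smith normal form has invariant factors (1,1).

The boundary map ∂_2: C_2 → C_1 acts by ∂[p,q,r] = [q,r] − [p,r] + [p,q]. For instance
  ∂[0,1,2] = [1,2] − [0,2] + [0,1].
This gives a 3×1 integer matrix of rank 1; reducing to Smith normal form yields diagonal entries (1).

From H_k ≅ ker(∂_k) / im(∂_{k+1}) we obtain:

  H_0: rank C_0 − rank ∂_1 = 3 − 2 = 1, and the invariant factors of ∂_1 are all 1, so H_0 = Z.

H_0 ≅ Z.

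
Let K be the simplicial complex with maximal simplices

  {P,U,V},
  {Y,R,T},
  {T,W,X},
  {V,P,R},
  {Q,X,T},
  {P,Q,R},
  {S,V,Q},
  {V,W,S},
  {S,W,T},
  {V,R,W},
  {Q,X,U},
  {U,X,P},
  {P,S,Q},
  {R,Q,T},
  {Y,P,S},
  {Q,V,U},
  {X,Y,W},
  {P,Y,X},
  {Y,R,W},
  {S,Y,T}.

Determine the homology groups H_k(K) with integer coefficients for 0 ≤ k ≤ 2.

H_0 ≅ Z,  H_1 ≅ Z ⊕ Z/2Z,  H_2 = 0.

We work with the vertex ordering P < Q < R < S < T < U < V < W < X < Y. The simplices of K, each written with vertices in increasing order, are:

  0-simplices (10): P, Q, R, S, T, U, V, W, X, Y
  1-simplices (30): PQ, PR, PS, PU, PV, PX, PY, QR, QS, QT, QU, QV, QX, RT, RV, RW, RY, ST, SV, SW, SY, TW, TX, TY, UV, UX, VW, WX, WY, XY
  2-simplices (20): PQR, PQS, PRV, PSY, PUV, PUX, PXY, QRT, QSV, QTX, QUV, QUX, RTY, RVW, RWY, STW, STY, SVW, TWX, WXY

Hence C_0 ≅ Z^10, C_1 ≅ Z^30, C_2 ≅ Z^20.

Boundary ∂_1: C_1 → C_0 maps an edge to its endpoints' difference, ∂[p,q] = q − p. For instance
  ∂PV = V − P.
The 10×30 boundary matrix has rank 9 and Smith normal form diag(1,1,1,1,1,1,1,1,1).

The boundary map ∂_2: C_2 → C_1 sends each 2-simplex [p,q,r] to [q,r] − [p,r] + [p,q]. For instance
  ∂TWX = WX − TX + TW,
  ∂QSV = SV − QV + QS.
The 30×20 boundary matrix has rank 20 and Smith normal form diag(1,1,1,1,1,1,1,1,1,1,1,1,1,1,1,1,1,1,1,2).

Now H_k = ker ∂_k / im ∂_{k+1}, so:

  H_0: rank C_0 − rank ∂_1 = 10 − 9 = 1, and the invariant factors of ∂_1 are all 1, so H_0 ≅ Z.
  H_1: rank ker ∂_1 − rank ∂_2 = (30 − 9) − 20 = 1, and ∂_2 has invariant factor 2 > 1, so H_1 ≅ Z ⊕ Z/2Z.
  H_2: rank ker ∂_2 − rank ∂_3 = (20 − 20) − 0 = 0, and there is no ∂_3, so H_2 ≅ 0.

(K is a triangulation of the Klein bottle.)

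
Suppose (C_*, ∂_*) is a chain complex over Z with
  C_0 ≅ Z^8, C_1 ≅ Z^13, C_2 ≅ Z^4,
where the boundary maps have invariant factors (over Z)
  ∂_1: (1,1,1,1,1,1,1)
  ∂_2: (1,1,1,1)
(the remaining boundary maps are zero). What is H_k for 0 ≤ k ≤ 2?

H_0: b_0 = 8 − 0 − 7 = 1; torsion from ∂_1 factors > 1: none. So H_0 = Z.
H_1: b_1 = 13 − 7 − 4 = 2; torsion from ∂_2 factors > 1: none. So H_1 = Z^2.
H_2: b_2 = 4 − 4 − 0 = 0; torsion from ∂_3 factors > 1: none. So H_2 = 0.

H_0 = Z,  H_1 = Z^2,  H_2 = 0.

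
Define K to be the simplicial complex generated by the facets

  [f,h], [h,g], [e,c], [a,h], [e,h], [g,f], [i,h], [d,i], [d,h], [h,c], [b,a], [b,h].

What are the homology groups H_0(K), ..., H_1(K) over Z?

Order the vertices as a < b < c < d < e < f < g < h < i. Listing each simplex with vertices in this order, K has dimension 1 with simplices:

  0-simplices (9): a, b, c, d, e, f, g, h, i
  1-simplices (12): ab, ah, bh, ce, ch, dh, di, eh, fg, fh, gh, hi

giving chain groups C_0 ≅ Z^9, C_1 ≅ Z^12.

∂_1: C_1 → C_0 sends each edge [p,q] (with p < q) to q − p. For instance
  ∂bh = h − b.
The 9×12 boundary matrix has rank 8 and Smith normal form diag(1,1,1,1,1,1,1,1).

Computing H_k = (kernel of ∂_k) / (image of ∂_{k+1}):

  H_0: rank C_0 − rank ∂_1 = 9 − 8 = 1, and the invariant factors of ∂_1 are all 1, so H_0 = Z.
  H_1: rank ker ∂_1 − rank ∂_2 = (12 − 8) − 0 = 4, and there is no ∂_2, so H_1 = Z^4.

H_0 = Z,  H_1 = Z^4.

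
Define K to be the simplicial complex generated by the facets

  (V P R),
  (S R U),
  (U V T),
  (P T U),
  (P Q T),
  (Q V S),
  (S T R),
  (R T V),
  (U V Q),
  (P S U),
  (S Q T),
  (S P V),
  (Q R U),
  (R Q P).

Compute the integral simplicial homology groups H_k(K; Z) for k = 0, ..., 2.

We work with the vertex ordering P < Q < R < S < T < U < V. The simplices of K, each written with vertices in increasing order, are:

  0-simplices (7): P, Q, R, S, T, U, V
  1-simplices (21): PQ, PR, PS, PT, PU, PV, QR, QS, QT, QU, QV, RS, RT, RU, RV, ST, SU, SV, TU, TV, UV
  2-simplices (14): PQR, PQT, PRV, PSU, PSV, PTU, QRU, QST, QSV, QUV, RST, RSU, RTV, TUV

so the chain groups are C_0 ≅ Z^7, C_1 ≅ Z^21, C_2 ≅ Z^14.

∂_1: C_1 → C_0 maps an edge to its endpoints' difference, ∂[p,q] = q − p. For instance
  ∂TV = V − T.
As a 7×21 matrix over Z this has rank 6, with invariant factors (1,1,1,1,1,1).

Boundary ∂_2: C_2 → C_1 acts by ∂[p,q,r] = [q,r] − [p,r] + [p,q]. For instance
  ∂PRV = RV − PV + PR,
  ∂QUV = UV − QV + QU.
This gives a 21×14 integer matrix of rank 13; reducing to Smith normal form yields diagonal entries (1,1,1,1,1,1,1,1,1,1,1,1,1).

Reading off H_k = ker ∂_k / im ∂_{k+1}:

  H_0: rank C_0 − rank ∂_1 = 7 − 6 = 1, and the invariant factors of ∂_1 are all 1, so H_0 = Z.
  H_1: rank ker ∂_1 − rank ∂_2 = (21 − 6) − 13 = 2, and the invariant factors of ∂_2 are all 1, so H_1 = Z^2.
  H_2: rank ker ∂_2 − rank ∂_3 = (14 − 13) − 0 = 1, and there is no ∂_3, so H_2 = Z.

(K is a triangulation of the torus T^2.)

H_0 ≅ Z,  H_1 ≅ Z^2,  H_2 ≅ Z.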